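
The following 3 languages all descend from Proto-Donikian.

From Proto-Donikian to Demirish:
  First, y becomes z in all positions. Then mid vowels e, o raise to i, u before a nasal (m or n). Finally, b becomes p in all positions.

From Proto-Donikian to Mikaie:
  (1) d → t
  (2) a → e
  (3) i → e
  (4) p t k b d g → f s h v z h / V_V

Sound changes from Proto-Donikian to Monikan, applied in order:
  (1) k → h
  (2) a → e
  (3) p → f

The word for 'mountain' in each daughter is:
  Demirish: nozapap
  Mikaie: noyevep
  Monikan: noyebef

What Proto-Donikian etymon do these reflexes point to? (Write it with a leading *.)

*noyabap

Position 6: Demirish has a, Mikaie has e, Monikan has e. Demirish preserves a here (none of its changes turn any other segment into a), so the proto-segment is *a.
Position 4: Demirish has a, Mikaie has e, Monikan has e. Demirish preserves a here (none of its changes turn any other segment into a), so the proto-segment is *a.
Verify the candidate proto-form against each daughter:
Demirish: *noyabap > nozabap > nozapap  (by unconditioned shift, unconditioned shift)
Mikaie: start from *noyabap.
  rule 1: no change — noyabap
  rule 2 (vowel merger): noyabap → noyebep
  rule 3: no change — noyebep
  rule 4 (intervocalic lenition): noyebep → noyevep
  ⇒ Mikaie noyevep
Monikan: *noyabap
  noyabap (rule 1 does not apply)
  noyabap → noyebep   [vowel merger]
  noyebep → noyebef   [unconditioned shift]
  giving Monikan noyebef.
*noyabap is the unique common source.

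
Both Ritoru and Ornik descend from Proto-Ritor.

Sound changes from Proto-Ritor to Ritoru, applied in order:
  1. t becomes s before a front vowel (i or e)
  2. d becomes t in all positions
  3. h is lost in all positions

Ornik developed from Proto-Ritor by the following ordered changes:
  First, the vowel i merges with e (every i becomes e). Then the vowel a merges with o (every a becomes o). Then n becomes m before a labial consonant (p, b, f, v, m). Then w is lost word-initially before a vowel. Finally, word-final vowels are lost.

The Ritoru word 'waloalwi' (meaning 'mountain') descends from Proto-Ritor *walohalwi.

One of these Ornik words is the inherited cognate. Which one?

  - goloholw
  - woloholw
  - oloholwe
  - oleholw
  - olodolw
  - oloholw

Ornik: start from *walohalwi.
  rule 1 (vowel merger): walohalwi → walohalwe
  rule 2 (vowel merger): walohalwe → woloholwe
  rule 3: no change — woloholwe
  rule 4 (glide loss): woloholwe → oloholwe
  rule 5 (apocope): oloholwe → oloholw
  ⇒ Ornik oloholw
Among the options, 'oloholw' alone shows every Ornik change applied in order.

oloholw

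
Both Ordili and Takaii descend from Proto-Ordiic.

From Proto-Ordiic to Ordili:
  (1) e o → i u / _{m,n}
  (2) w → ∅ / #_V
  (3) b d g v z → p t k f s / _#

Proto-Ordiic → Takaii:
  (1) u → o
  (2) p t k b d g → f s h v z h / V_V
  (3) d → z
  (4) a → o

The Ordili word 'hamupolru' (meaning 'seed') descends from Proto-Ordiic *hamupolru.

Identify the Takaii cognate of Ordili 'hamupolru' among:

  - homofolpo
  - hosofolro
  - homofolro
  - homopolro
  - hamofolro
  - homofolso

homofolro

Takaii: *hamupolru > hamopolro > hamofolro > homofolro  (by vowel merger, intervocalic lenition, vowel merger)
The other candidates each miss or misapply at least one Takaii change.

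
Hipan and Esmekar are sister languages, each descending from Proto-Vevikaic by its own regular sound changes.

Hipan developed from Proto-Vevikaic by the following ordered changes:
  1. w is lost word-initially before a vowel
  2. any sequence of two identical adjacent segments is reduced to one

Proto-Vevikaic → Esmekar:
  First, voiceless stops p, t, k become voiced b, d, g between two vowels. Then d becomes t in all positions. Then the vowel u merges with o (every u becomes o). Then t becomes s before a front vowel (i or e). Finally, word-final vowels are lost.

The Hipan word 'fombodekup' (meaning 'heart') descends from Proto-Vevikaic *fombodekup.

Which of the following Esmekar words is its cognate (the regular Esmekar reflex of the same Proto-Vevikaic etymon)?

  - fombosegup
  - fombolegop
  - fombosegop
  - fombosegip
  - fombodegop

fombosegop

Esmekar: start from *fombodekup.
  rule 1 (intervocalic voicing): fombodekup → fombodegup
  rule 2 (unconditioned shift): fombodegup → fombotegup
  rule 3 (vowel merger): fombotegup → fombotegop
  rule 4 (palatalisation): fombotegop → fombosegop
  rule 5: no change — fombosegop
  ⇒ Esmekar fombosegop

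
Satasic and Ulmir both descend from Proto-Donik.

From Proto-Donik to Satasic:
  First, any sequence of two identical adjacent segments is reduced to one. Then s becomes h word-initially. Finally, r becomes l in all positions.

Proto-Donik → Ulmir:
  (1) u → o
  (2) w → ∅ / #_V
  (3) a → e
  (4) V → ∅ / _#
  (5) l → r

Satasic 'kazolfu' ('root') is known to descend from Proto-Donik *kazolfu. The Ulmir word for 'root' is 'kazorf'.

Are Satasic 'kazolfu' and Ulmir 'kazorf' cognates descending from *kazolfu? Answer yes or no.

Derive the expected Ulmir reflex of *kazolfu:
Ulmir: *kazolfu > kazolfo > kezolfo > kezolf > kezorf  (by vowel merger, vowel merger, apocope, unconditioned shift)
The regular Ulmir reflex would be 'kezorf', but the attested form is 'kazorf'. The correspondence is irregular, so they are not cognates (the Ulmir form has a different source).

no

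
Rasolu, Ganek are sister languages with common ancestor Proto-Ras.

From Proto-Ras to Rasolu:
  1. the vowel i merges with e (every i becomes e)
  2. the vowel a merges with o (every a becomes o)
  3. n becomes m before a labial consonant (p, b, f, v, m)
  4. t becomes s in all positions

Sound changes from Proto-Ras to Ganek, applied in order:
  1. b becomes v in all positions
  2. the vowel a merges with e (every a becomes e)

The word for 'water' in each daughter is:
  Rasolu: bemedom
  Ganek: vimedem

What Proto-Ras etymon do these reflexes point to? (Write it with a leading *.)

Position 1: Rasolu has b, Ganek has v. Rasolu preserves b here (none of its changes turn any other segment into b), so the proto-segment is *b.
Position 2: Rasolu has e, Ganek has i. Ganek preserves i here (none of its changes turn any other segment into i), so the proto-segment is *i.
Position 6: Rasolu has o, Ganek has e. Taking the neighbouring segments as reconstructed: Rasolu o could go back to *a or *o; Ganek e could go back to *a or *e — the one source consistent with every daughter is *a.
This points to *bimedam. Verify forward in each daughter:
Rasolu: start from *bimedam.
  rule 1 (vowel merger): bimedam → bemedam
  rule 2 (vowel merger): bemedam → bemedom
  rule 3: no change — bemedom
  rule 4: no change — bemedom
  ⇒ Rasolu bemedom
Ganek: *bimedam
  bimedam → vimedam   [unconditioned shift]
  vimedam → vimedem   [vowel merger]
  giving Ganek vimedem.
No other proto-form is consistent with every reflex, so the reconstruction is *bimedam.

*bimedam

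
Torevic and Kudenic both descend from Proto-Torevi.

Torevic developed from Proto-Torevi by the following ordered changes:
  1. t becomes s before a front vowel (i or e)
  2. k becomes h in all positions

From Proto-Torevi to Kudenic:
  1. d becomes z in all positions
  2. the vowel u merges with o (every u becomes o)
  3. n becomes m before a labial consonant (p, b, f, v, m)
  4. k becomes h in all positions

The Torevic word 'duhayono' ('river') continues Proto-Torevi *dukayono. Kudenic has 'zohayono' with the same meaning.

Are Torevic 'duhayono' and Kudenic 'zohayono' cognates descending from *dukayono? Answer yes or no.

yes

Derive the expected Kudenic reflex of *dukayono:
Kudenic: *dukayono
  dukayono → zukayono   [unconditioned shift]
  zukayono → zokayono   [vowel merger]
  zokayono (rule 3 does not apply)
  zokayono → zohayono   [unconditioned shift]
  giving Kudenic zohayono.
Kudenic 'zohayono' matches the regular reflex exactly, so the pair is cognate.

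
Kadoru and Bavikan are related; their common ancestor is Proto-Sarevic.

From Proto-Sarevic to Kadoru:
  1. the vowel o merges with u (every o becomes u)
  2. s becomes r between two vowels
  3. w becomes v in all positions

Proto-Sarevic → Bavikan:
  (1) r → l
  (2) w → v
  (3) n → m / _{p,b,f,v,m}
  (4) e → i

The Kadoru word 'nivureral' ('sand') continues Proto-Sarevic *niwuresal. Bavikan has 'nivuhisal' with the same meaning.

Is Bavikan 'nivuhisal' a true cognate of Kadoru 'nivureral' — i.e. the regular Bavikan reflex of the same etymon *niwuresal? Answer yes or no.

no

Derive the expected Bavikan reflex of *niwuresal:
Bavikan: *niwuresal
  niwuresal → niwulesal   [unconditioned shift]
  niwulesal → nivulesal   [unconditioned shift]
  nivulesal (rule 3 does not apply)
  nivulesal → nivulisal   [vowel merger]
  giving Bavikan nivulisal.
The regular Bavikan reflex would be 'nivulisal', but the attested form is 'nivuhisal'. The correspondence is irregular, so they are not cognates (the Bavikan form has a different source).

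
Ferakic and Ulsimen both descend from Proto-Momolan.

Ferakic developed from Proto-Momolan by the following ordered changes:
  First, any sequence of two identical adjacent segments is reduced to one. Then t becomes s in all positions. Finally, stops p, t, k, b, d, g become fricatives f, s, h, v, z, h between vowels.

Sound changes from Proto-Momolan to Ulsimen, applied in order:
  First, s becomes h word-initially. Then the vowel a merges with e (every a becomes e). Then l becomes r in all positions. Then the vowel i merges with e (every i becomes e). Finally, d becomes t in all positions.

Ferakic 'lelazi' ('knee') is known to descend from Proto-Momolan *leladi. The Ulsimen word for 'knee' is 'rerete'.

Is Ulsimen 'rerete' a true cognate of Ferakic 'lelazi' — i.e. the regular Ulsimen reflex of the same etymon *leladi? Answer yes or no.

yes

Derive the expected Ulsimen reflex of *leladi:
Ulsimen: start from *leladi.
  rule 1: no change — leladi
  rule 2 (vowel merger): leladi → leledi
  rule 3 (unconditioned shift): leledi → reredi
  rule 4 (vowel merger): reredi → rerede
  rule 5 (unconditioned shift): rerede → rerete
  ⇒ Ulsimen rerete
Ulsimen 'rerete' matches the regular reflex exactly, so the pair is cognate.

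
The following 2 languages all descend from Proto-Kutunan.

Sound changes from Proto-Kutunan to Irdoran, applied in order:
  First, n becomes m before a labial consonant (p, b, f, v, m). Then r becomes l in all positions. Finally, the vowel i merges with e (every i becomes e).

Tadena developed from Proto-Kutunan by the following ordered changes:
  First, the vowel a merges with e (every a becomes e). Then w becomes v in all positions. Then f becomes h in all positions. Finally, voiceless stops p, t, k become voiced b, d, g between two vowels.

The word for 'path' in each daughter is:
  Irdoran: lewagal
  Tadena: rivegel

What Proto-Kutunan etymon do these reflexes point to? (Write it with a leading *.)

*riwagal

Position 6: Irdoran has a, Tadena has e. Irdoran preserves a here (none of its changes turn any other segment into a), so the proto-segment is *a.
Position 1: Irdoran has l, Tadena has r. Tadena preserves r here (none of its changes turn any other segment into r), so the proto-segment is *r.
Verify the candidate proto-form against each daughter:
Irdoran: start from *riwagal.
  rule 1: no change — riwagal
  rule 2 (unconditioned shift): riwagal → liwagal
  rule 3 (vowel merger): liwagal → lewagal
  ⇒ Irdoran lewagal
Tadena: *riwagal
  riwagal → riwegel   [vowel merger]
  riwegel → rivegel   [unconditioned shift]
  rivegel (rule 3 does not apply)
  rivegel (rule 4 does not apply)
  giving Tadena rivegel.
*riwagal is the unique common source.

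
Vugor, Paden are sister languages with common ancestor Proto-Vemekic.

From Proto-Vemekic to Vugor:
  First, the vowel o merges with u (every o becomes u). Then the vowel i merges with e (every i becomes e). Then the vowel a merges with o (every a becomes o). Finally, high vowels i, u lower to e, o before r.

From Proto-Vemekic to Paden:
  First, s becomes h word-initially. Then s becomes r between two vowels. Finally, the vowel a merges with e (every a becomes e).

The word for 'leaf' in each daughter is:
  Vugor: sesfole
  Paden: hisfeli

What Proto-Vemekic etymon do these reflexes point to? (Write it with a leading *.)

Position 7: Vugor has e, Paden has i. Paden preserves i here (none of its changes turn any other segment into i), so the proto-segment is *i.
Position 5: Vugor has o, Paden has e. Taking the neighbouring segments as reconstructed: Vugor o can only go back to *a; Paden e could go back to *a or *e — the one source consistent with every daughter is *a.
This points to *sisfali. Verify forward in each daughter:
Vugor: *sisfali > sesfale > sesfole  (by vowel merger, vowel merger)
Paden: start from *sisfali.
  rule 1 (debuccalisation): sisfali → hisfali
  rule 2: no change — hisfali
  rule 3 (vowel merger): hisfali → hisfeli
  ⇒ Paden hisfeli
*sisfali is the unique common source.

*sisfali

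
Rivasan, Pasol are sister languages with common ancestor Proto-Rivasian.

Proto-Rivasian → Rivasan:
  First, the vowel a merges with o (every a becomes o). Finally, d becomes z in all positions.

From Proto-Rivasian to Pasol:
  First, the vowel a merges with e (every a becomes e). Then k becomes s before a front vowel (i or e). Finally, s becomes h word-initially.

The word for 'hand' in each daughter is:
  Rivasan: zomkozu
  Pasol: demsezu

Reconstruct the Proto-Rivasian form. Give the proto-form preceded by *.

Position 2: Rivasan has o, Pasol has e. Taking the neighbouring segments as reconstructed: Rivasan o could go back to *a or *o; Pasol e could go back to *a or *e — the one source consistent with every daughter is *a.
Position 1: Rivasan has z, Pasol has d. Pasol preserves d here (none of its changes turn any other segment into d), so the proto-segment is *d.
Position 4: Rivasan has k, Pasol has s. Rivasan preserves k here (none of its changes turn any other segment into k), so the proto-segment is *k.
Continuing position by position gives *damkazu; check it forward:
Rivasan: start from *damkazu.
  rule 1 (vowel merger): damkazu → domkozu
  rule 2 (unconditioned shift): domkozu → zomkozu
  ⇒ Rivasan zomkozu
Pasol: start from *damkazu.
  rule 1 (vowel merger): damkazu → demkezu
  rule 2 (palatalisation): demkezu → demsezu
  rule 3: no change — demsezu
  ⇒ Pasol demsezu
*damkazu is the unique common source.

*damkazu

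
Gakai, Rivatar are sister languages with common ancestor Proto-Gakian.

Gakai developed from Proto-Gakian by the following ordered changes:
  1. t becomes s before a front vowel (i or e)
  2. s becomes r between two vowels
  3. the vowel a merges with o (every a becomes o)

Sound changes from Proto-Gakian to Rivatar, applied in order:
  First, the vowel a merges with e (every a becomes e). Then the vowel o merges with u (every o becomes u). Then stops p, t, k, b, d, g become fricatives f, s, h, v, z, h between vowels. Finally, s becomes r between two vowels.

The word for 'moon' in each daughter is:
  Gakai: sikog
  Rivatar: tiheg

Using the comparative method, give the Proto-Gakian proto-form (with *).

*tikag

Position 4: Gakai has o, Rivatar has e. Taking the neighbouring segments as reconstructed: Gakai o could go back to *a or *o; Rivatar e could go back to *a or *e — the one source consistent with every daughter is *a.
Position 1: Gakai has s, Rivatar has t. Rivatar preserves t here (none of its changes turn any other segment into t), so the proto-segment is *t.
Continuing position by position gives *tikag; check it forward:
Gakai: *tikag
  tikag → sikag   [palatalisation]
  sikag (rule 2 does not apply)
  sikag → sikog   [vowel merger]
  giving Gakai sikog.
Rivatar: *tikag
  tikag → tikeg   [vowel merger]
  tikeg (rule 2 does not apply)
  tikeg → tiheg   [intervocalic lenition]
  tiheg (rule 4 does not apply)
  giving Rivatar tiheg.
*tikag is the unique common source.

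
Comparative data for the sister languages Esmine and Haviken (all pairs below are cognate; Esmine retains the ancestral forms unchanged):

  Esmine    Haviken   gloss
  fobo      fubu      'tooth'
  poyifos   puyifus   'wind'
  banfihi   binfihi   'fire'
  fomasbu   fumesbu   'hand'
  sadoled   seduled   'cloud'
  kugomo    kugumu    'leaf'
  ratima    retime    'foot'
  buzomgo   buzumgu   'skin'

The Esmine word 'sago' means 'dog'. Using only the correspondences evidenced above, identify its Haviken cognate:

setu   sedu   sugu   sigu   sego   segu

segu

fomasbu ~ fumesbu, sadoled ~ seduled — Esmine a corresponds to Haviken e after a consonant, before a consonant other than r, m, n, p, b, f, v.
fobo ~ fubu, kugomo ~ kugumu — Esmine o corresponds to Haviken u word-finally.
Applying these to Esmine 'sago':
  sago → sego   (a→e after a consonant, before a consonant other than r, m, n, p, b, f, v)
  sego → segu   (o→u word-finally)
So the Haviken cognate is 'segu'.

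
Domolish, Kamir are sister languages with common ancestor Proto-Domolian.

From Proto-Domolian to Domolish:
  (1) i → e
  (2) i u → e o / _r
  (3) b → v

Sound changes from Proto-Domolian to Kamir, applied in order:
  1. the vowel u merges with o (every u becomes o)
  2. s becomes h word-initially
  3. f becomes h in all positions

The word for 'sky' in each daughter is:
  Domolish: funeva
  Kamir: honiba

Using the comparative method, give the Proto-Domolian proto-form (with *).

Position 2: Domolish has u, Kamir has o. Domolish preserves u here (none of its changes turn any other segment into u), so the proto-segment is *u.
Position 4: Domolish has e, Kamir has i. Kamir preserves i here (none of its changes turn any other segment into i), so the proto-segment is *i.
This points to *funiba. Verify forward in each daughter:
Domolish: *funiba > funeba > funeva  (by vowel merger, unconditioned shift)
Kamir: *funiba > foniba > honiba  (by vowel merger, unconditioned shift)
*funiba is the unique common source.

*funiba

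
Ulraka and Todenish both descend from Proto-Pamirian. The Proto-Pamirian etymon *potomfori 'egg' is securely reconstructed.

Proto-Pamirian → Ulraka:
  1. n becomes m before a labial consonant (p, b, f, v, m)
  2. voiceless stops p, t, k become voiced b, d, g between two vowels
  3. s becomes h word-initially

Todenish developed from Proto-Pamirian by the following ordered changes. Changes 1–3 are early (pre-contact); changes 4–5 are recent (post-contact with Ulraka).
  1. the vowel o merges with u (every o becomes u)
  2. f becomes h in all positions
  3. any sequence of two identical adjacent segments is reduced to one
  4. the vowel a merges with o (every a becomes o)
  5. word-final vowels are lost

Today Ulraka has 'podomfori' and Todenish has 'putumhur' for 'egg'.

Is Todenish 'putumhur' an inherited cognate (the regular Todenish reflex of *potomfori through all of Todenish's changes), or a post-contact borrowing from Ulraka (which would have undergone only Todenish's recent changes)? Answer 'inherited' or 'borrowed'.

If inherited, *potomfori would pass through all of Todenish's changes:
Todenish: *potomfori > putumfuri > putumhuri > putumhur  (by vowel merger, unconditioned shift, apocope)
If borrowed from Ulraka 'podomfori' after the early changes, it would undergo only the recent ones:
  rule 4 (vowel merger): no change (podomfori)
  rule 5 (apocope): podomfori → podomfor
  ⇒ as a loan: podomfor
Todenish 'putumhur' matches the inherited outcome exactly, so it is an inherited cognate, not a loan.

inherited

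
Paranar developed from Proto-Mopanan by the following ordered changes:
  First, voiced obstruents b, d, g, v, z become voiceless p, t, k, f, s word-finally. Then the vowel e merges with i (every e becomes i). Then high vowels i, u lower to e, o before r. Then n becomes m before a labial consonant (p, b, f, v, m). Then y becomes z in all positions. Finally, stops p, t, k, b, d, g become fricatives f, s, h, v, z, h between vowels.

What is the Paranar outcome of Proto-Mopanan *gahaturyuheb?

gahasorzuhip

Paranar: *gahaturyuheb > gahaturyuhep > gahaturyuhip > gahatoryuhip > gahatorzuhip > gahasorzuhip  (by final devoicing, vowel merger, pre-rhotic lowering, unconditioned shift, intervocalic lenition)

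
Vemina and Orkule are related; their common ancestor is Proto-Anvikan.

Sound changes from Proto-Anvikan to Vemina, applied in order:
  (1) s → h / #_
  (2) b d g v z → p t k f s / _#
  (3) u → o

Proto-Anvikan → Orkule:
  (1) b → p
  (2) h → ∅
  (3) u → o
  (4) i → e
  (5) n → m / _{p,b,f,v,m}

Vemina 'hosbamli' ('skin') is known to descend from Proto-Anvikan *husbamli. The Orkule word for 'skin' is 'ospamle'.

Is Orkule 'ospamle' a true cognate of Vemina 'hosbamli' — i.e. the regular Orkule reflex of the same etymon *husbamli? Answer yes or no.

yes

Derive the expected Orkule reflex of *husbamli:
Orkule: *husbamli > huspamli > uspamli > ospamli > ospamle  (by unconditioned shift, h-loss, vowel merger, vowel merger)
Orkule 'ospamle' matches the regular reflex exactly, so the pair is cognate.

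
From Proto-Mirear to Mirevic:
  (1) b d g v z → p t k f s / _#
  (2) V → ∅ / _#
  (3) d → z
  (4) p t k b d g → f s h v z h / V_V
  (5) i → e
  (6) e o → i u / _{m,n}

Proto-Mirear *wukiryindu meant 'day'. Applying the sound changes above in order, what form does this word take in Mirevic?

Mirevic: *wukiryindu > wukiryind > wukiryinz > wuhiryinz > wuheryenz > wuheryinz  (by apocope, unconditioned shift, intervocalic lenition, vowel merger, pre-nasal raising)

wuheryinz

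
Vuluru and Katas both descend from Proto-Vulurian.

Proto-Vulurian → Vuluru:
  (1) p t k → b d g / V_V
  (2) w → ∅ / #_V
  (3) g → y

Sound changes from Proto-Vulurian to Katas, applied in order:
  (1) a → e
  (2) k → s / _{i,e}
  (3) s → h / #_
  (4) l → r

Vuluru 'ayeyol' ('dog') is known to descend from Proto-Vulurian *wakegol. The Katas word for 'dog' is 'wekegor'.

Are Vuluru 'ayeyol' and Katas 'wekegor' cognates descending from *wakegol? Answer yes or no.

Derive the expected Katas reflex of *wakegol:
Katas: *wakegol
  wakegol → wekegol   [vowel merger]
  wekegol → wesegol   [palatalisation]
  wesegol (rule 3 does not apply)
  wesegol → wesegor   [unconditioned shift]
  giving Katas wesegor.
The regular Katas reflex would be 'wesegor', but the attested form is 'wekegor'. The correspondence is irregular, so they are not cognates (the Katas form has a different source).

no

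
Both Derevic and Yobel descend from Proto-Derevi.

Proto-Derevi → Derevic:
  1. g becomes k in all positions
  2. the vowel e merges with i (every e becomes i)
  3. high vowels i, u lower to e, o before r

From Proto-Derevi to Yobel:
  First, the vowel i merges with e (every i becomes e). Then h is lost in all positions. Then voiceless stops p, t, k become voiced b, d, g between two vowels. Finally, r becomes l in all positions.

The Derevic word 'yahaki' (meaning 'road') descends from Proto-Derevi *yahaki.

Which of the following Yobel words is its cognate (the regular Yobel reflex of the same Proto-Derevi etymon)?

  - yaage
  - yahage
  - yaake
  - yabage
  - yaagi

yaage

Yobel: *yahaki > yahake > yaake > yaage  (by vowel merger, h-loss, intervocalic voicing)
Only 'yaage' matches the regular Yobel development of *yahaki.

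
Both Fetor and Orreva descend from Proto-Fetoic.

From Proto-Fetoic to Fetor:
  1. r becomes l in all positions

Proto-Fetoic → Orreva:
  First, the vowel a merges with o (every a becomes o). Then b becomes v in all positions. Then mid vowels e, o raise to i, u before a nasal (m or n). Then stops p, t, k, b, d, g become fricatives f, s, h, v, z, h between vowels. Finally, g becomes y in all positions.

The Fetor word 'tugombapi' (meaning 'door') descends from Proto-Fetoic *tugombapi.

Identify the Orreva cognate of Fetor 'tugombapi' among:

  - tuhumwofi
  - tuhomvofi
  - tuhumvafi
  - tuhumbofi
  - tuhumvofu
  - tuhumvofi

tuhumvofi

Orreva: *tugombapi > tugombopi > tugomvopi > tugumvopi > tuhumvofi  (by vowel merger, unconditioned shift, pre-nasal raising, intervocalic lenition)
The other candidates each miss or misapply at least one Orreva change.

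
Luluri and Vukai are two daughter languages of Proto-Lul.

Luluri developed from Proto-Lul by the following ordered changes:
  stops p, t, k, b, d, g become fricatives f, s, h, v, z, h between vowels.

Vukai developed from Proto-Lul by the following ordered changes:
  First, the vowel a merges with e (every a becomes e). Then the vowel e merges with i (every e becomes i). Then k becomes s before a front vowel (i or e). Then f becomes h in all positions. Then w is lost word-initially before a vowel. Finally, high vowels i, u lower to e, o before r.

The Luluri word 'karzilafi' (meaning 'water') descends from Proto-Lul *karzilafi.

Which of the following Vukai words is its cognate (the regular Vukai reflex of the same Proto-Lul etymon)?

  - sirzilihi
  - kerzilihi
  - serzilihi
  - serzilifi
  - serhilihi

Vukai: *karzilafi > kerzilefi > kirzilifi > sirzilifi > sirzilihi > serzilihi  (by vowel merger, vowel merger, palatalisation, unconditioned shift, pre-rhotic lowering)

serzilihi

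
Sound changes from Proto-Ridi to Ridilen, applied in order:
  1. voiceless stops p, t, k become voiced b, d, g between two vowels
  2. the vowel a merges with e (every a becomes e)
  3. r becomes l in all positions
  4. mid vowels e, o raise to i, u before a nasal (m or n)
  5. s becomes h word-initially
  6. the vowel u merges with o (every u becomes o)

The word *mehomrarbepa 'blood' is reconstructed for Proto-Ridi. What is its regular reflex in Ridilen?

Ridilen: *mehomrarbepa > mehomrarbeba > mehomrerbebe > mehomlelbebe > mehumlelbebe > mehomlelbebe  (by intervocalic voicing, vowel merger, unconditioned shift, pre-nasal raising, vowel merger)

mehomlelbebe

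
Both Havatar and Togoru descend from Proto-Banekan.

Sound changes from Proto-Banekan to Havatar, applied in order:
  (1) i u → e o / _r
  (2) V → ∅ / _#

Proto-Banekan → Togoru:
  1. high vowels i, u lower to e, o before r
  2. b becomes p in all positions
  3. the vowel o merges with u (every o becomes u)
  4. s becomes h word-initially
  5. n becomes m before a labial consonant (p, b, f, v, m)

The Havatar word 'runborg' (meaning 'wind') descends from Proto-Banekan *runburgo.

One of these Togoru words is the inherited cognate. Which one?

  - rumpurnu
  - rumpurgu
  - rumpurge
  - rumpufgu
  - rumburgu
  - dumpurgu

Togoru: start from *runburgo.
  rule 1 (pre-rhotic lowering): runburgo → runborgo
  rule 2 (unconditioned shift): runborgo → runporgo
  rule 3 (vowel merger): runporgo → runpurgu
  rule 4: no change — runpurgu
  rule 5 (nasal place assimilation): runpurgu → rumpurgu
  ⇒ Togoru rumpurgu

rumpurgu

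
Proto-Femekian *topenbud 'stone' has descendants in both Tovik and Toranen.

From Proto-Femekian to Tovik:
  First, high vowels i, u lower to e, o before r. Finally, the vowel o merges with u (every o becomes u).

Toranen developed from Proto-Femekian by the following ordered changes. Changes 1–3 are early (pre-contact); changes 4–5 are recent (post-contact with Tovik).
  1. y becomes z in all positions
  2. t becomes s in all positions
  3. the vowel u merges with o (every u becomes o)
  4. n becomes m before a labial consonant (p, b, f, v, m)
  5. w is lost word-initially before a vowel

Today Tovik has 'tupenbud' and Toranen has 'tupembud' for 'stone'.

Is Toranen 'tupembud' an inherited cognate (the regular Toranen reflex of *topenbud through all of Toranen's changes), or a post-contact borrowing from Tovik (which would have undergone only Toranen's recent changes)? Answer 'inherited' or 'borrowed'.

borrowed

If inherited, *topenbud would pass through all of Toranen's changes:
Toranen: *topenbud
  topenbud (rule 1 does not apply)
  topenbud → sopenbud   [unconditioned shift]
  sopenbud → sopenbod   [vowel merger]
  sopenbod → sopembod   [nasal place assimilation]
  sopembod (rule 5 does not apply)
  giving Toranen sopembod.
If borrowed from Tovik 'tupenbud' after the early changes, it would undergo only the recent ones:
  rule 4 (nasal place assimilation): tupenbud → tupembud
  rule 5 (glide loss): no change (tupembud)
  ⇒ as a loan: tupembud
Toranen 'tupembud' matches the loan outcome 'tupembud', not the inherited 'sopembod' — it skipped the early Toranen changes, so it was borrowed from Tovik.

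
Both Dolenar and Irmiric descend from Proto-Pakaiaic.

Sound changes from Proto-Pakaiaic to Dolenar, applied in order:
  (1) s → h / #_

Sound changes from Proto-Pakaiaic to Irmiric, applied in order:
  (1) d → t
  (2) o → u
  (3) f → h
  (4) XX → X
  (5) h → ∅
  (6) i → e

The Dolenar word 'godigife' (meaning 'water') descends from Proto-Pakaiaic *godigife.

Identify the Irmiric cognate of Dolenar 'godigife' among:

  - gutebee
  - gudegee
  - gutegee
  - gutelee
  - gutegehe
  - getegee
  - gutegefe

Irmiric: start from *godigife.
  rule 1 (unconditioned shift): godigife → gotigife
  rule 2 (vowel merger): gotigife → gutigife
  rule 3 (unconditioned shift): gutigife → gutigihe
  rule 4: no change — gutigihe
  rule 5 (h-loss): gutigihe → gutigie
  rule 6 (vowel merger): gutigie → gutegee
  ⇒ Irmiric gutegee
Only 'gutegee' matches the regular Irmiric development of *godigife.

gutegee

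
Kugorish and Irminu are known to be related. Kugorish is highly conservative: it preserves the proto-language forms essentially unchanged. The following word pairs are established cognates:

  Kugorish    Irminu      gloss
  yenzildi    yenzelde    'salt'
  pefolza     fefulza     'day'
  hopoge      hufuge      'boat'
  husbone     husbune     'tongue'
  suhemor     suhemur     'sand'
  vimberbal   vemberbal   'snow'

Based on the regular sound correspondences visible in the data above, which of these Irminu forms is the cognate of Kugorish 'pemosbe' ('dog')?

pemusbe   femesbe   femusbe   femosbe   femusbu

femusbe

pefolza ~ fefulza — Kugorish p corresponds to Irminu f word-initially before a front vowel.
pefolza ~ fefulza, hopoge ~ hufuge — Kugorish o corresponds to Irminu u after a consonant, before a consonant other than r, m, n, p, b, f, v.
Applying these to Kugorish 'pemosbe':
  pemosbe → femosbe   (p→f word-initially before a front vowel)
  femosbe → femusbe   (o→u after a consonant, before a consonant other than r, m, n, p, b, f, v)
So the Irminu cognate is 'femusbe'.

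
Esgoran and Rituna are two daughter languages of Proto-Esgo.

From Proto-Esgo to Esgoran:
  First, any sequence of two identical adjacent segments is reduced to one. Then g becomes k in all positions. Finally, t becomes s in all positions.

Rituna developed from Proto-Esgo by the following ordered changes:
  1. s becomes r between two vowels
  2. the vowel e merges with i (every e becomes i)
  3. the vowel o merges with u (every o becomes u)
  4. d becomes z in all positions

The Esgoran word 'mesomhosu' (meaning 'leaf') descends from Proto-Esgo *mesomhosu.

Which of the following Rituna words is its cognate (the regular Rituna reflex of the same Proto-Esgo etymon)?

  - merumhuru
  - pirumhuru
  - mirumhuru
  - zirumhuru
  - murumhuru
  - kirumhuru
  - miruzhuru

mirumhuru

Rituna: *mesomhosu > meromhoru > miromhoru > mirumhuru  (by rhotacism, vowel merger, vowel merger)
The other candidates each miss or misapply at least one Rituna change.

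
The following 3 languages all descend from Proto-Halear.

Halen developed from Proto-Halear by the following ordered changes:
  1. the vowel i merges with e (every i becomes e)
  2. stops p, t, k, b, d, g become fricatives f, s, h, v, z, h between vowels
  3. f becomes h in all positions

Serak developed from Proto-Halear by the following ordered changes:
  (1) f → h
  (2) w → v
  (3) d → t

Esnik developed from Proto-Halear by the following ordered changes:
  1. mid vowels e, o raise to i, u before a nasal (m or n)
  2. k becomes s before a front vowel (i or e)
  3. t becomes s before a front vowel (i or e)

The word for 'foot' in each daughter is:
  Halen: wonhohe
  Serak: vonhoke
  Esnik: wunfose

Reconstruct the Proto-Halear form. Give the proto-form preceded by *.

*wonfoke

Position 1: Halen has w, Serak has v, Esnik has w. Halen preserves w here (none of its changes turn any other segment into w), so the proto-segment is *w.
Position 4: Halen has h, Serak has h, Esnik has f. Esnik preserves f here (none of its changes turn any other segment into f), so the proto-segment is *f.
Position 2: Halen has o, Serak has o, Esnik has u. Halen preserves o here (none of its changes turn any other segment into o), so the proto-segment is *o.
Continuing position by position gives *wonfoke; check it forward:
Halen: *wonfoke > wonfohe > wonhohe  (by intervocalic lenition, unconditioned shift)
Serak: *wonfoke > wonhoke > vonhoke  (by unconditioned shift, unconditioned shift)
Esnik: *wonfoke > wunfoke > wunfose  (by pre-nasal raising, palatalisation)
Only *wonfoke yields all of Halen wonhohe, Serak vonhoke, Esnik wunfose.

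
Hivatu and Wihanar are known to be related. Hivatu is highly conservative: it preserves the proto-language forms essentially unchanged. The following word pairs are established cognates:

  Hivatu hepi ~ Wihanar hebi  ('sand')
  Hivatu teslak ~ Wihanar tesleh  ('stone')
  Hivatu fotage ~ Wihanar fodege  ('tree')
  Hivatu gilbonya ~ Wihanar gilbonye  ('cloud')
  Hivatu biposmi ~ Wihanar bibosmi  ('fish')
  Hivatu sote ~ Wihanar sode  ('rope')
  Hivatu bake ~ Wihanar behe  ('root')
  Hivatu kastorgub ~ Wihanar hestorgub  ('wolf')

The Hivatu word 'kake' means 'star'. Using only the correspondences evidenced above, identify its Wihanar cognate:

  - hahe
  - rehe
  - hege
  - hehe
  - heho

hehe

kastorgub ~ hestorgub — Hivatu k corresponds to Wihanar h word-initially before a back vowel.
teslak ~ tesleh, fotage ~ fodege — Hivatu a corresponds to Wihanar e after a consonant, before a consonant other than r, m, n, p, b, f, v.
bake ~ behe — Hivatu k corresponds to Wihanar h between vowels (before a front vowel).
Applying these to Hivatu 'kake':
  kake → hake   (k→h word-initially before a back vowel)
  hake → heke   (a→e after a consonant, before a consonant other than r, m, n, p, b, f, v)
  heke → hehe   (k→h between vowels (before a front vowel))
So the Wihanar cognate is 'hehe'.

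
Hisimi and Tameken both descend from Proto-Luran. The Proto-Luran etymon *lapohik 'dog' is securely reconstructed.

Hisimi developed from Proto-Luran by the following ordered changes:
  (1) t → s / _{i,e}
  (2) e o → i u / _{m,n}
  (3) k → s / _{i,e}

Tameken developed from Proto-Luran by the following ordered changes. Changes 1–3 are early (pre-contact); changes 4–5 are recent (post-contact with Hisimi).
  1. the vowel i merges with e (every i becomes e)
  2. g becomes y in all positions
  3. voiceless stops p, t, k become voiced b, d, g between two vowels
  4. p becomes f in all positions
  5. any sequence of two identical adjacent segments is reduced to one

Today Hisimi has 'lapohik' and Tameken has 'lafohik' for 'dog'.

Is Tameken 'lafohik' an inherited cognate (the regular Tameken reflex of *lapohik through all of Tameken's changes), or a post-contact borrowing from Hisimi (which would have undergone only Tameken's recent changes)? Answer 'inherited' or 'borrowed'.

borrowed

If inherited, *lapohik would pass through all of Tameken's changes:
Tameken: start from *lapohik.
  rule 1 (vowel merger): lapohik → lapohek
  rule 2: no change — lapohek
  rule 3 (intervocalic voicing): lapohek → labohek
  rule 4: no change — labohek
  rule 5: no change — labohek
  ⇒ Tameken labohek
If borrowed from Hisimi 'lapohik' after the early changes, it would undergo only the recent ones:
  rule 4 (unconditioned shift): lapohik → lafohik
  rule 5 (degemination): no change (lafohik)
  ⇒ as a loan: lafohik
Tameken 'lafohik' matches the loan outcome 'lafohik', not the inherited 'labohek' — it skipped the early Tameken changes, so it was borrowed from Hisimi.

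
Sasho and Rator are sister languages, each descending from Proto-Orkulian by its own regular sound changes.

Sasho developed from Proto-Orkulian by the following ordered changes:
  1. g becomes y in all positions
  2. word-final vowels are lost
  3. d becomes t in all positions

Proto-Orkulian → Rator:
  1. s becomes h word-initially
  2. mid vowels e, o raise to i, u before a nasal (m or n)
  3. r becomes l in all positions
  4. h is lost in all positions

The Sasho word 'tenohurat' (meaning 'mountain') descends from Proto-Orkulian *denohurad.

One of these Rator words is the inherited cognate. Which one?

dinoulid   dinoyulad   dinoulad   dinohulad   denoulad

dinoulad

Rator: *denohurad > dinohurad > dinohulad > dinoulad  (by pre-nasal raising, unconditioned shift, h-loss)
The other candidates each miss or misapply at least one Rator change.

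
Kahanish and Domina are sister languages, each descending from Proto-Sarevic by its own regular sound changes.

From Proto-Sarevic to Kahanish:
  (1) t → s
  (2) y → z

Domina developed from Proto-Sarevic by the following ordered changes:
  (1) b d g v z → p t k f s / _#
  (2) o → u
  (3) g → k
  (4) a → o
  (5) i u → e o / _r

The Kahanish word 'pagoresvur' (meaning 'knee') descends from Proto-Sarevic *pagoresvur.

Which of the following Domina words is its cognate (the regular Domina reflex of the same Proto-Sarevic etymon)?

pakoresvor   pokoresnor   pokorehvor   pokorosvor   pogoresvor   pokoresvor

pokoresvor

Domina: start from *pagoresvur.
  rule 1: no change — pagoresvur
  rule 2 (vowel merger): pagoresvur → paguresvur
  rule 3 (unconditioned shift): paguresvur → pakuresvur
  rule 4 (vowel merger): pakuresvur → pokuresvur
  rule 5 (pre-rhotic lowering): pokuresvur → pokoresvor
  ⇒ Domina pokoresvor
Among the options, 'pokoresvor' alone shows every Domina change applied in order.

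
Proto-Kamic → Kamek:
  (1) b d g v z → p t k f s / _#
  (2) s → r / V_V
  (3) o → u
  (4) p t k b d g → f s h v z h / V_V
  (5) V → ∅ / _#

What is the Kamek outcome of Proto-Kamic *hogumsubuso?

Kamek: *hogumsubuso > hogumsuburo > hugumsuburu > huhumsuvuru > huhumsuvur  (by rhotacism, vowel merger, intervocalic lenition, apocope)

huhumsuvur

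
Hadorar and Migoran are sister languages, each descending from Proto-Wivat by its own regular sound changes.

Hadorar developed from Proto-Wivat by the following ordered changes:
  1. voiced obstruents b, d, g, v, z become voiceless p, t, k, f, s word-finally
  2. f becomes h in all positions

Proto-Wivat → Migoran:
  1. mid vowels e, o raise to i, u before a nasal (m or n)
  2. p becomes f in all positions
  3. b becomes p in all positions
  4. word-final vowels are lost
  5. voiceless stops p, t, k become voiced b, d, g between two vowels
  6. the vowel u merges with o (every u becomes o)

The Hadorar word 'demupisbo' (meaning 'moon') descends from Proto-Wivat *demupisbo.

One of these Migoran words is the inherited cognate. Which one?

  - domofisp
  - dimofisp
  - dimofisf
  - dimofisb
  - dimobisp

Migoran: start from *demupisbo.
  rule 1 (pre-nasal raising): demupisbo → dimupisbo
  rule 2 (unconditioned shift): dimupisbo → dimufisbo
  rule 3 (unconditioned shift): dimufisbo → dimufispo
  rule 4 (apocope): dimufispo → dimufisp
  rule 5: no change — dimufisp
  rule 6 (vowel merger): dimufisp → dimofisp
  ⇒ Migoran dimofisp

dimofisp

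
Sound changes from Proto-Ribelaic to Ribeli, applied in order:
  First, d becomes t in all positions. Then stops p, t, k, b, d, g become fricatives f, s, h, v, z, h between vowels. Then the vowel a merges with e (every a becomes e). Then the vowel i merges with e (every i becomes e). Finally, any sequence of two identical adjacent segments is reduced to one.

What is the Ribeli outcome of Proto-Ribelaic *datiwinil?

Ribeli: *datiwinil
  datiwinil → tatiwinil   [unconditioned shift]
  tatiwinil → tasiwinil   [intervocalic lenition]
  tasiwinil → tesiwinil   [vowel merger]
  tesiwinil → tesewenel   [vowel merger]
  tesewenel (rule 5 does not apply)
  giving Ribeli tesewenel.

tesewenel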